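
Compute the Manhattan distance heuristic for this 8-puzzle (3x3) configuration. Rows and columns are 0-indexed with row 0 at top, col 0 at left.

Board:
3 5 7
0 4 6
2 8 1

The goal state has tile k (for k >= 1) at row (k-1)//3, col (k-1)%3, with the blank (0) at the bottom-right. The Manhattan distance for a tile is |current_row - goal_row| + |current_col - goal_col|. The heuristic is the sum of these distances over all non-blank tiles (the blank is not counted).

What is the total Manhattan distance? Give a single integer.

Answer: 15

Derivation:
Tile 3: at (0,0), goal (0,2), distance |0-0|+|0-2| = 2
Tile 5: at (0,1), goal (1,1), distance |0-1|+|1-1| = 1
Tile 7: at (0,2), goal (2,0), distance |0-2|+|2-0| = 4
Tile 4: at (1,1), goal (1,0), distance |1-1|+|1-0| = 1
Tile 6: at (1,2), goal (1,2), distance |1-1|+|2-2| = 0
Tile 2: at (2,0), goal (0,1), distance |2-0|+|0-1| = 3
Tile 8: at (2,1), goal (2,1), distance |2-2|+|1-1| = 0
Tile 1: at (2,2), goal (0,0), distance |2-0|+|2-0| = 4
Sum: 2 + 1 + 4 + 1 + 0 + 3 + 0 + 4 = 15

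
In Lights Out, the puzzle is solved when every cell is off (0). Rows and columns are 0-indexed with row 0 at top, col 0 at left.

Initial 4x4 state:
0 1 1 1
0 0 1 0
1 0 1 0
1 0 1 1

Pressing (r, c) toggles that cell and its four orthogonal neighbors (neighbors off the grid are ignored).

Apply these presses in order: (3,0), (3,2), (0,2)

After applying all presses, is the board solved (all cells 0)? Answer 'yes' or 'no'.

Answer: yes

Derivation:
After press 1 at (3,0):
0 1 1 1
0 0 1 0
0 0 1 0
0 1 1 1

After press 2 at (3,2):
0 1 1 1
0 0 1 0
0 0 0 0
0 0 0 0

After press 3 at (0,2):
0 0 0 0
0 0 0 0
0 0 0 0
0 0 0 0

Lights still on: 0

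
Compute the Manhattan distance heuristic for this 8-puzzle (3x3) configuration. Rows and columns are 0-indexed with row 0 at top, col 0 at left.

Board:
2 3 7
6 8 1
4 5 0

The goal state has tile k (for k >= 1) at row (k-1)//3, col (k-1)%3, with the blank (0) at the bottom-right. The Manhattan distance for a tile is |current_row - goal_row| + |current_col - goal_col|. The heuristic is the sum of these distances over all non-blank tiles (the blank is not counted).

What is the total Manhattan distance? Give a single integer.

Tile 2: (0,0)->(0,1) = 1
Tile 3: (0,1)->(0,2) = 1
Tile 7: (0,2)->(2,0) = 4
Tile 6: (1,0)->(1,2) = 2
Tile 8: (1,1)->(2,1) = 1
Tile 1: (1,2)->(0,0) = 3
Tile 4: (2,0)->(1,0) = 1
Tile 5: (2,1)->(1,1) = 1
Sum: 1 + 1 + 4 + 2 + 1 + 3 + 1 + 1 = 14

Answer: 14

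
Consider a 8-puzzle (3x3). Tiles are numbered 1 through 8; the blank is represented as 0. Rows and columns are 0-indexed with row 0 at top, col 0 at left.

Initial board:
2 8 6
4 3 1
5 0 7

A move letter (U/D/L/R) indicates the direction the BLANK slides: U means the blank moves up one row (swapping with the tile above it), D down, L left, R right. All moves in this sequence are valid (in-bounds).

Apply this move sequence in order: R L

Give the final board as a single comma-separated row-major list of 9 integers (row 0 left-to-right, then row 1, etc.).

Answer: 2, 8, 6, 4, 3, 1, 5, 0, 7

Derivation:
After move 1 (R):
2 8 6
4 3 1
5 7 0

After move 2 (L):
2 8 6
4 3 1
5 0 7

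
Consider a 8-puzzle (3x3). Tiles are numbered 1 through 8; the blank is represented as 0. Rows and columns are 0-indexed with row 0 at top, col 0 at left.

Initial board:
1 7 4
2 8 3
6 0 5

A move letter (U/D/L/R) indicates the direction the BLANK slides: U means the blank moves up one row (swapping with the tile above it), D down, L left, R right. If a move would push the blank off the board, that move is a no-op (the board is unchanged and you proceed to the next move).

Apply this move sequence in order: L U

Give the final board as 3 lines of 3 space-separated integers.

After move 1 (L):
1 7 4
2 8 3
0 6 5

After move 2 (U):
1 7 4
0 8 3
2 6 5

Answer: 1 7 4
0 8 3
2 6 5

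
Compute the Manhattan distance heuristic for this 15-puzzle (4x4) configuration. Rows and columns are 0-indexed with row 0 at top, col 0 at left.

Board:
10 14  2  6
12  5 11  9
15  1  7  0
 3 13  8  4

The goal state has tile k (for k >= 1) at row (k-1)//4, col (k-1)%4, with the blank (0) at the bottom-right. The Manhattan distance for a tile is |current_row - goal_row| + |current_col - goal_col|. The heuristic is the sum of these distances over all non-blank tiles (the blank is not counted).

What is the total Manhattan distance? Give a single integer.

Answer: 39

Derivation:
Tile 10: (0,0)->(2,1) = 3
Tile 14: (0,1)->(3,1) = 3
Tile 2: (0,2)->(0,1) = 1
Tile 6: (0,3)->(1,1) = 3
Tile 12: (1,0)->(2,3) = 4
Tile 5: (1,1)->(1,0) = 1
Tile 11: (1,2)->(2,2) = 1
Tile 9: (1,3)->(2,0) = 4
Tile 15: (2,0)->(3,2) = 3
Tile 1: (2,1)->(0,0) = 3
Tile 7: (2,2)->(1,2) = 1
Tile 3: (3,0)->(0,2) = 5
Tile 13: (3,1)->(3,0) = 1
Tile 8: (3,2)->(1,3) = 3
Tile 4: (3,3)->(0,3) = 3
Sum: 3 + 3 + 1 + 3 + 4 + 1 + 1 + 4 + 3 + 3 + 1 + 5 + 1 + 3 + 3 = 39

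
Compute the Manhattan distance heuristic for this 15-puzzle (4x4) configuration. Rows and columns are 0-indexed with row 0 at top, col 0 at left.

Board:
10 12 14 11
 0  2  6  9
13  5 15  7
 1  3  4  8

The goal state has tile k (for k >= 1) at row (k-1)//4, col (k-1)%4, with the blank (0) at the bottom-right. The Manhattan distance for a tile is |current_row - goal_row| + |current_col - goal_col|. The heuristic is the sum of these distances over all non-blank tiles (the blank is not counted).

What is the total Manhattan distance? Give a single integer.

Tile 10: at (0,0), goal (2,1), distance |0-2|+|0-1| = 3
Tile 12: at (0,1), goal (2,3), distance |0-2|+|1-3| = 4
Tile 14: at (0,2), goal (3,1), distance |0-3|+|2-1| = 4
Tile 11: at (0,3), goal (2,2), distance |0-2|+|3-2| = 3
Tile 2: at (1,1), goal (0,1), distance |1-0|+|1-1| = 1
Tile 6: at (1,2), goal (1,1), distance |1-1|+|2-1| = 1
Tile 9: at (1,3), goal (2,0), distance |1-2|+|3-0| = 4
Tile 13: at (2,0), goal (3,0), distance |2-3|+|0-0| = 1
Tile 5: at (2,1), goal (1,0), distance |2-1|+|1-0| = 2
Tile 15: at (2,2), goal (3,2), distance |2-3|+|2-2| = 1
Tile 7: at (2,3), goal (1,2), distance |2-1|+|3-2| = 2
Tile 1: at (3,0), goal (0,0), distance |3-0|+|0-0| = 3
Tile 3: at (3,1), goal (0,2), distance |3-0|+|1-2| = 4
Tile 4: at (3,2), goal (0,3), distance |3-0|+|2-3| = 4
Tile 8: at (3,3), goal (1,3), distance |3-1|+|3-3| = 2
Sum: 3 + 4 + 4 + 3 + 1 + 1 + 4 + 1 + 2 + 1 + 2 + 3 + 4 + 4 + 2 = 39

Answer: 39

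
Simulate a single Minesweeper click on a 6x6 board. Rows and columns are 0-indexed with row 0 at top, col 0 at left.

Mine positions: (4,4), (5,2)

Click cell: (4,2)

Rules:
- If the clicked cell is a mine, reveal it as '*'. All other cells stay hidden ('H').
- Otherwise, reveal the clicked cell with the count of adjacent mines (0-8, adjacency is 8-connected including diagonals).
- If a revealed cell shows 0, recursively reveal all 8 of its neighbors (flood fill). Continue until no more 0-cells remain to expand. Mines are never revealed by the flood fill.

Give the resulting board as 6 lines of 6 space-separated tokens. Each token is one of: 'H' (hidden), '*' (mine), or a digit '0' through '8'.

H H H H H H
H H H H H H
H H H H H H
H H H H H H
H H 1 H H H
H H H H H H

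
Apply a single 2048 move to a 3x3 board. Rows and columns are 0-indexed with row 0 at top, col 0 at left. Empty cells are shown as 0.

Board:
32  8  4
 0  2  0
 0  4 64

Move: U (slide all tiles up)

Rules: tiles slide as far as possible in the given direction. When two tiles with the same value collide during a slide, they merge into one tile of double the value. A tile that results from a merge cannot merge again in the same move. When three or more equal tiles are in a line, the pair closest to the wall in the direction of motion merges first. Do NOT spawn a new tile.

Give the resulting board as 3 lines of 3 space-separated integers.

Slide up:
col 0: [32, 0, 0] -> [32, 0, 0]
col 1: [8, 2, 4] -> [8, 2, 4]
col 2: [4, 0, 64] -> [4, 64, 0]

Answer: 32  8  4
 0  2 64
 0  4  0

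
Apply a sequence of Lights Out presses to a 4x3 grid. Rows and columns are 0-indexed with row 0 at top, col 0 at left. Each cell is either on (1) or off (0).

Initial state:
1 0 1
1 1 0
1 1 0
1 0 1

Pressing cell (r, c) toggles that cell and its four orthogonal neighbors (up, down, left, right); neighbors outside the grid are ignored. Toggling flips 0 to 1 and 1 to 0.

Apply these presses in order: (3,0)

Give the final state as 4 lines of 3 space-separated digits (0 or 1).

After press 1 at (3,0):
1 0 1
1 1 0
0 1 0
0 1 1

Answer: 1 0 1
1 1 0
0 1 0
0 1 1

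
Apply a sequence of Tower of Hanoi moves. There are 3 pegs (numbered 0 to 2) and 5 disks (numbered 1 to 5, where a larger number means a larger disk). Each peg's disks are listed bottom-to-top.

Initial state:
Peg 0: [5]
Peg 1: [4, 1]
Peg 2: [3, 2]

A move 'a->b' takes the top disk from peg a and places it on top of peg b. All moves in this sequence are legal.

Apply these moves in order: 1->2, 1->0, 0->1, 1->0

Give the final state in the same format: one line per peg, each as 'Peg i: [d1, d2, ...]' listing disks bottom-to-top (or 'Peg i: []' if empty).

Answer: Peg 0: [5, 4]
Peg 1: []
Peg 2: [3, 2, 1]

Derivation:
After move 1 (1->2):
Peg 0: [5]
Peg 1: [4]
Peg 2: [3, 2, 1]

After move 2 (1->0):
Peg 0: [5, 4]
Peg 1: []
Peg 2: [3, 2, 1]

After move 3 (0->1):
Peg 0: [5]
Peg 1: [4]
Peg 2: [3, 2, 1]

After move 4 (1->0):
Peg 0: [5, 4]
Peg 1: []
Peg 2: [3, 2, 1]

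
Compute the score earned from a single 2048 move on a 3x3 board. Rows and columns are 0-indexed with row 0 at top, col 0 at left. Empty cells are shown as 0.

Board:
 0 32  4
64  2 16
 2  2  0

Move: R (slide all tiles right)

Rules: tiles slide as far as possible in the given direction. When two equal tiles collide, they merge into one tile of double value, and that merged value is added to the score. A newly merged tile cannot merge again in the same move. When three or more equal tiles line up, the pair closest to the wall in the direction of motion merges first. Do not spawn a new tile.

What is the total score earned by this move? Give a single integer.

Slide right:
row 0: [0, 32, 4] -> [0, 32, 4]  score +0 (running 0)
row 1: [64, 2, 16] -> [64, 2, 16]  score +0 (running 0)
row 2: [2, 2, 0] -> [0, 0, 4]  score +4 (running 4)
Board after move:
 0 32  4
64  2 16
 0  0  4

Answer: 4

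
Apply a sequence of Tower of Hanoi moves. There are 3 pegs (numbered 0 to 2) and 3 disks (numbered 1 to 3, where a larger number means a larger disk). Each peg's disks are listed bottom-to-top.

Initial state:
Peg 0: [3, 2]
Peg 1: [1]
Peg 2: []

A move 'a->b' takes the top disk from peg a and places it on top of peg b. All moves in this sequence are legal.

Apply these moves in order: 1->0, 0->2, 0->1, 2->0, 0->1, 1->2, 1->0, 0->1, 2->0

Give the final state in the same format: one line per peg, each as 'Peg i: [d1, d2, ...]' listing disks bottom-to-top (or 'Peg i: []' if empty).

Answer: Peg 0: [3, 1]
Peg 1: [2]
Peg 2: []

Derivation:
After move 1 (1->0):
Peg 0: [3, 2, 1]
Peg 1: []
Peg 2: []

After move 2 (0->2):
Peg 0: [3, 2]
Peg 1: []
Peg 2: [1]

After move 3 (0->1):
Peg 0: [3]
Peg 1: [2]
Peg 2: [1]

After move 4 (2->0):
Peg 0: [3, 1]
Peg 1: [2]
Peg 2: []

After move 5 (0->1):
Peg 0: [3]
Peg 1: [2, 1]
Peg 2: []

After move 6 (1->2):
Peg 0: [3]
Peg 1: [2]
Peg 2: [1]

After move 7 (1->0):
Peg 0: [3, 2]
Peg 1: []
Peg 2: [1]

After move 8 (0->1):
Peg 0: [3]
Peg 1: [2]
Peg 2: [1]

After move 9 (2->0):
Peg 0: [3, 1]
Peg 1: [2]
Peg 2: []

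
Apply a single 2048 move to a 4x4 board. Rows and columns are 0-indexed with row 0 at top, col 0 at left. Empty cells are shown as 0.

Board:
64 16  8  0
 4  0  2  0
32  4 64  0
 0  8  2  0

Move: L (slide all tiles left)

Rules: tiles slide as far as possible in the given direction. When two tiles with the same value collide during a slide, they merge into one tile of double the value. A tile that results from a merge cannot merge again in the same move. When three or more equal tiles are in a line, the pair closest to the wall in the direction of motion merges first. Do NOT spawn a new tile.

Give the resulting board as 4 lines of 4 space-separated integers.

Slide left:
row 0: [64, 16, 8, 0] -> [64, 16, 8, 0]
row 1: [4, 0, 2, 0] -> [4, 2, 0, 0]
row 2: [32, 4, 64, 0] -> [32, 4, 64, 0]
row 3: [0, 8, 2, 0] -> [8, 2, 0, 0]

Answer: 64 16  8  0
 4  2  0  0
32  4 64  0
 8  2  0  0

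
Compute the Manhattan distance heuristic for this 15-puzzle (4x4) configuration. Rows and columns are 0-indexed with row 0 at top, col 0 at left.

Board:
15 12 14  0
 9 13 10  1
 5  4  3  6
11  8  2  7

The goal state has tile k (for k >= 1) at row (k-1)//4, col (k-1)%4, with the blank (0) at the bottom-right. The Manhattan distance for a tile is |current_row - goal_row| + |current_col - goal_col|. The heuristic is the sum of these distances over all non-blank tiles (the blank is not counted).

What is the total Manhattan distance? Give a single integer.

Tile 15: (0,0)->(3,2) = 5
Tile 12: (0,1)->(2,3) = 4
Tile 14: (0,2)->(3,1) = 4
Tile 9: (1,0)->(2,0) = 1
Tile 13: (1,1)->(3,0) = 3
Tile 10: (1,2)->(2,1) = 2
Tile 1: (1,3)->(0,0) = 4
Tile 5: (2,0)->(1,0) = 1
Tile 4: (2,1)->(0,3) = 4
Tile 3: (2,2)->(0,2) = 2
Tile 6: (2,3)->(1,1) = 3
Tile 11: (3,0)->(2,2) = 3
Tile 8: (3,1)->(1,3) = 4
Tile 2: (3,2)->(0,1) = 4
Tile 7: (3,3)->(1,2) = 3
Sum: 5 + 4 + 4 + 1 + 3 + 2 + 4 + 1 + 4 + 2 + 3 + 3 + 4 + 4 + 3 = 47

Answer: 47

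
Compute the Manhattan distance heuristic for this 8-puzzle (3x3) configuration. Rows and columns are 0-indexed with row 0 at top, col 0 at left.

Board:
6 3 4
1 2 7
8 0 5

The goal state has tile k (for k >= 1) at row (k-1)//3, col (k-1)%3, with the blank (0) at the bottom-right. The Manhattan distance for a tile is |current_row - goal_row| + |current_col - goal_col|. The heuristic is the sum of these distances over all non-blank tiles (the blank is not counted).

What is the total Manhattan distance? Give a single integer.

Answer: 15

Derivation:
Tile 6: at (0,0), goal (1,2), distance |0-1|+|0-2| = 3
Tile 3: at (0,1), goal (0,2), distance |0-0|+|1-2| = 1
Tile 4: at (0,2), goal (1,0), distance |0-1|+|2-0| = 3
Tile 1: at (1,0), goal (0,0), distance |1-0|+|0-0| = 1
Tile 2: at (1,1), goal (0,1), distance |1-0|+|1-1| = 1
Tile 7: at (1,2), goal (2,0), distance |1-2|+|2-0| = 3
Tile 8: at (2,0), goal (2,1), distance |2-2|+|0-1| = 1
Tile 5: at (2,2), goal (1,1), distance |2-1|+|2-1| = 2
Sum: 3 + 1 + 3 + 1 + 1 + 3 + 1 + 2 = 15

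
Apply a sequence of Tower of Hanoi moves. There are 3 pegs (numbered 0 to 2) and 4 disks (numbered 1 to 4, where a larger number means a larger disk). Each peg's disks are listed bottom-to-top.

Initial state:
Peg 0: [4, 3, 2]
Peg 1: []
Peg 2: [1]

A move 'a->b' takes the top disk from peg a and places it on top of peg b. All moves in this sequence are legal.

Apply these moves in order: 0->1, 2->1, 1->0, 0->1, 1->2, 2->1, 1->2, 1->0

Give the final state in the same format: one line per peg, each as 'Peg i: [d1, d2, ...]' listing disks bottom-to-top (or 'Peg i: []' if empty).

After move 1 (0->1):
Peg 0: [4, 3]
Peg 1: [2]
Peg 2: [1]

After move 2 (2->1):
Peg 0: [4, 3]
Peg 1: [2, 1]
Peg 2: []

After move 3 (1->0):
Peg 0: [4, 3, 1]
Peg 1: [2]
Peg 2: []

After move 4 (0->1):
Peg 0: [4, 3]
Peg 1: [2, 1]
Peg 2: []

After move 5 (1->2):
Peg 0: [4, 3]
Peg 1: [2]
Peg 2: [1]

After move 6 (2->1):
Peg 0: [4, 3]
Peg 1: [2, 1]
Peg 2: []

After move 7 (1->2):
Peg 0: [4, 3]
Peg 1: [2]
Peg 2: [1]

After move 8 (1->0):
Peg 0: [4, 3, 2]
Peg 1: []
Peg 2: [1]

Answer: Peg 0: [4, 3, 2]
Peg 1: []
Peg 2: [1]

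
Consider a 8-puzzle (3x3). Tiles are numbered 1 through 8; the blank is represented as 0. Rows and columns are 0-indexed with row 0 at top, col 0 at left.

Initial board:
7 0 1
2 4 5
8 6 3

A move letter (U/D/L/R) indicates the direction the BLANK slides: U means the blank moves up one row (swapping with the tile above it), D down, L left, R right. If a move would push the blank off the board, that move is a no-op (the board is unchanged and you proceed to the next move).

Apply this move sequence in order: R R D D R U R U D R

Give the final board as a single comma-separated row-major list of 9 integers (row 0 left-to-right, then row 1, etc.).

Answer: 7, 1, 5, 2, 4, 0, 8, 6, 3

Derivation:
After move 1 (R):
7 1 0
2 4 5
8 6 3

After move 2 (R):
7 1 0
2 4 5
8 6 3

After move 3 (D):
7 1 5
2 4 0
8 6 3

After move 4 (D):
7 1 5
2 4 3
8 6 0

After move 5 (R):
7 1 5
2 4 3
8 6 0

After move 6 (U):
7 1 5
2 4 0
8 6 3

After move 7 (R):
7 1 5
2 4 0
8 6 3

After move 8 (U):
7 1 0
2 4 5
8 6 3

After move 9 (D):
7 1 5
2 4 0
8 6 3

After move 10 (R):
7 1 5
2 4 0
8 6 3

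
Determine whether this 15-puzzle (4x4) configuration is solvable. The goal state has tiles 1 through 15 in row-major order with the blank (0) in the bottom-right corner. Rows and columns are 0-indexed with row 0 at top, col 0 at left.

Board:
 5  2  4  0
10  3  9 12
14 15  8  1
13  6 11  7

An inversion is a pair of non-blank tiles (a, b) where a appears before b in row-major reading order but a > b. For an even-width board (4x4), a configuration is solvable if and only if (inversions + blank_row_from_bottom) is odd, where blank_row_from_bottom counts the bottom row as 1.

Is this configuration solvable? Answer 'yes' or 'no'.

Inversions: 42
Blank is in row 0 (0-indexed from top), which is row 4 counting from the bottom (bottom = 1).
42 + 4 = 46, which is even, so the puzzle is not solvable.

Answer: no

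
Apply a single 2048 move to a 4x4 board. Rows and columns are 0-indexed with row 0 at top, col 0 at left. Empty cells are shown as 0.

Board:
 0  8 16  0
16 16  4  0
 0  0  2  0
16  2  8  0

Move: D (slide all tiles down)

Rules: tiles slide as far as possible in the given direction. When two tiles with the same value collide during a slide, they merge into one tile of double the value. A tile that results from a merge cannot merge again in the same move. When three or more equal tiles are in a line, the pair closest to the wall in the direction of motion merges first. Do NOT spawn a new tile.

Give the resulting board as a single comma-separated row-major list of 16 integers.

Answer: 0, 0, 16, 0, 0, 8, 4, 0, 0, 16, 2, 0, 32, 2, 8, 0

Derivation:
Slide down:
col 0: [0, 16, 0, 16] -> [0, 0, 0, 32]
col 1: [8, 16, 0, 2] -> [0, 8, 16, 2]
col 2: [16, 4, 2, 8] -> [16, 4, 2, 8]
col 3: [0, 0, 0, 0] -> [0, 0, 0, 0]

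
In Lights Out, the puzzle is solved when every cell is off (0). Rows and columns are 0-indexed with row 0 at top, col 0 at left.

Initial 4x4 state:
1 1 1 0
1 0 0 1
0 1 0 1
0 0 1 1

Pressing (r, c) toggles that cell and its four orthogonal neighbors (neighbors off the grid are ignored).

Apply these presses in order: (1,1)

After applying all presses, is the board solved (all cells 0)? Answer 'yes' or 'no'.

Answer: no

Derivation:
After press 1 at (1,1):
1 0 1 0
0 1 1 1
0 0 0 1
0 0 1 1

Lights still on: 8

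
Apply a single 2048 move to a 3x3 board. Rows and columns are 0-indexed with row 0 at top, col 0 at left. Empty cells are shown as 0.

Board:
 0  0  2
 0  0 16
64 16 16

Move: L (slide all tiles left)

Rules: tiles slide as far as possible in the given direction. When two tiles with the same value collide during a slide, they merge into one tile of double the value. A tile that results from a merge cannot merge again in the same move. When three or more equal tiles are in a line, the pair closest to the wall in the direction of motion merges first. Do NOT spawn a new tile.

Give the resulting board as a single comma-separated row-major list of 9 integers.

Answer: 2, 0, 0, 16, 0, 0, 64, 32, 0

Derivation:
Slide left:
row 0: [0, 0, 2] -> [2, 0, 0]
row 1: [0, 0, 16] -> [16, 0, 0]
row 2: [64, 16, 16] -> [64, 32, 0]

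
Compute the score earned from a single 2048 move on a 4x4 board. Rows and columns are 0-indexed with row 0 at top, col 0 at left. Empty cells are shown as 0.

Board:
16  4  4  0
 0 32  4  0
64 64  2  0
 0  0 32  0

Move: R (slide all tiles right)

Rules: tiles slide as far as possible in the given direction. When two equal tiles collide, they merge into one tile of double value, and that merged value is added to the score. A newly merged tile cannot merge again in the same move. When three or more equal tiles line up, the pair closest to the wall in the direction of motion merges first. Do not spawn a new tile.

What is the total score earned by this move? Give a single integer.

Answer: 136

Derivation:
Slide right:
row 0: [16, 4, 4, 0] -> [0, 0, 16, 8]  score +8 (running 8)
row 1: [0, 32, 4, 0] -> [0, 0, 32, 4]  score +0 (running 8)
row 2: [64, 64, 2, 0] -> [0, 0, 128, 2]  score +128 (running 136)
row 3: [0, 0, 32, 0] -> [0, 0, 0, 32]  score +0 (running 136)
Board after move:
  0   0  16   8
  0   0  32   4
  0   0 128   2
  0   0   0  32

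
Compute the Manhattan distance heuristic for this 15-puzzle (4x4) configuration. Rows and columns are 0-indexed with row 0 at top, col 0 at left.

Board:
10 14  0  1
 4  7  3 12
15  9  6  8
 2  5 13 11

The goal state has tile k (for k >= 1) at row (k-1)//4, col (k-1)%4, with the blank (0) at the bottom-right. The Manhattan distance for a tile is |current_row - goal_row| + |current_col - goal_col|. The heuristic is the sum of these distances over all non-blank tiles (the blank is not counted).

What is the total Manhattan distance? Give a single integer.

Answer: 34

Derivation:
Tile 10: at (0,0), goal (2,1), distance |0-2|+|0-1| = 3
Tile 14: at (0,1), goal (3,1), distance |0-3|+|1-1| = 3
Tile 1: at (0,3), goal (0,0), distance |0-0|+|3-0| = 3
Tile 4: at (1,0), goal (0,3), distance |1-0|+|0-3| = 4
Tile 7: at (1,1), goal (1,2), distance |1-1|+|1-2| = 1
Tile 3: at (1,2), goal (0,2), distance |1-0|+|2-2| = 1
Tile 12: at (1,3), goal (2,3), distance |1-2|+|3-3| = 1
Tile 15: at (2,0), goal (3,2), distance |2-3|+|0-2| = 3
Tile 9: at (2,1), goal (2,0), distance |2-2|+|1-0| = 1
Tile 6: at (2,2), goal (1,1), distance |2-1|+|2-1| = 2
Tile 8: at (2,3), goal (1,3), distance |2-1|+|3-3| = 1
Tile 2: at (3,0), goal (0,1), distance |3-0|+|0-1| = 4
Tile 5: at (3,1), goal (1,0), distance |3-1|+|1-0| = 3
Tile 13: at (3,2), goal (3,0), distance |3-3|+|2-0| = 2
Tile 11: at (3,3), goal (2,2), distance |3-2|+|3-2| = 2
Sum: 3 + 3 + 3 + 4 + 1 + 1 + 1 + 3 + 1 + 2 + 1 + 4 + 3 + 2 + 2 = 34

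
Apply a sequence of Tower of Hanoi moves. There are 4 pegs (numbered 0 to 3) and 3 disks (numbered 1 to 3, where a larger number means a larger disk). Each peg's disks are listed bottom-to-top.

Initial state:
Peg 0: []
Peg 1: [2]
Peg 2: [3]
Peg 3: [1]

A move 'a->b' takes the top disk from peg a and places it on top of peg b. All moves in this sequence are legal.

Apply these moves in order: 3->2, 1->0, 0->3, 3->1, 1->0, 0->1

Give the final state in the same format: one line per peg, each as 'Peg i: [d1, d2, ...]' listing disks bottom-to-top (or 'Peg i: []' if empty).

After move 1 (3->2):
Peg 0: []
Peg 1: [2]
Peg 2: [3, 1]
Peg 3: []

After move 2 (1->0):
Peg 0: [2]
Peg 1: []
Peg 2: [3, 1]
Peg 3: []

After move 3 (0->3):
Peg 0: []
Peg 1: []
Peg 2: [3, 1]
Peg 3: [2]

After move 4 (3->1):
Peg 0: []
Peg 1: [2]
Peg 2: [3, 1]
Peg 3: []

After move 5 (1->0):
Peg 0: [2]
Peg 1: []
Peg 2: [3, 1]
Peg 3: []

After move 6 (0->1):
Peg 0: []
Peg 1: [2]
Peg 2: [3, 1]
Peg 3: []

Answer: Peg 0: []
Peg 1: [2]
Peg 2: [3, 1]
Peg 3: []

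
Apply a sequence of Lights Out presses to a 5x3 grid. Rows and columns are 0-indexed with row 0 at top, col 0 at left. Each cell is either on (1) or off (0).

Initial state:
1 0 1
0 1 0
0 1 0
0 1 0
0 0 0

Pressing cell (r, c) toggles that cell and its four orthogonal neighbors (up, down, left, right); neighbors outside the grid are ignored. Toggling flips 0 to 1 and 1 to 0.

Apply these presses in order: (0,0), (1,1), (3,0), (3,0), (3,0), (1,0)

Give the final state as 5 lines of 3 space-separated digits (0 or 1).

After press 1 at (0,0):
0 1 1
1 1 0
0 1 0
0 1 0
0 0 0

After press 2 at (1,1):
0 0 1
0 0 1
0 0 0
0 1 0
0 0 0

After press 3 at (3,0):
0 0 1
0 0 1
1 0 0
1 0 0
1 0 0

After press 4 at (3,0):
0 0 1
0 0 1
0 0 0
0 1 0
0 0 0

After press 5 at (3,0):
0 0 1
0 0 1
1 0 0
1 0 0
1 0 0

After press 6 at (1,0):
1 0 1
1 1 1
0 0 0
1 0 0
1 0 0

Answer: 1 0 1
1 1 1
0 0 0
1 0 0
1 0 0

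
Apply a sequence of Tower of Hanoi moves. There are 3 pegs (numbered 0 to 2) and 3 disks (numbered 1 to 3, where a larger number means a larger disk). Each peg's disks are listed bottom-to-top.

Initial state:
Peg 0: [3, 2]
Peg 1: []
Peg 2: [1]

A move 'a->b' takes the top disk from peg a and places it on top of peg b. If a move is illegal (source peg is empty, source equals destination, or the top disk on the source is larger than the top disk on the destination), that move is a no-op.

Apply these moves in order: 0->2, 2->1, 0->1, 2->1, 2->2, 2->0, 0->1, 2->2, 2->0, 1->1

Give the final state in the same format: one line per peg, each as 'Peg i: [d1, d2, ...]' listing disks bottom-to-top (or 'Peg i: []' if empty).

Answer: Peg 0: [3, 2]
Peg 1: [1]
Peg 2: []

Derivation:
After move 1 (0->2):
Peg 0: [3, 2]
Peg 1: []
Peg 2: [1]

After move 2 (2->1):
Peg 0: [3, 2]
Peg 1: [1]
Peg 2: []

After move 3 (0->1):
Peg 0: [3, 2]
Peg 1: [1]
Peg 2: []

After move 4 (2->1):
Peg 0: [3, 2]
Peg 1: [1]
Peg 2: []

After move 5 (2->2):
Peg 0: [3, 2]
Peg 1: [1]
Peg 2: []

After move 6 (2->0):
Peg 0: [3, 2]
Peg 1: [1]
Peg 2: []

After move 7 (0->1):
Peg 0: [3, 2]
Peg 1: [1]
Peg 2: []

After move 8 (2->2):
Peg 0: [3, 2]
Peg 1: [1]
Peg 2: []

After move 9 (2->0):
Peg 0: [3, 2]
Peg 1: [1]
Peg 2: []

After move 10 (1->1):
Peg 0: [3, 2]
Peg 1: [1]
Peg 2: []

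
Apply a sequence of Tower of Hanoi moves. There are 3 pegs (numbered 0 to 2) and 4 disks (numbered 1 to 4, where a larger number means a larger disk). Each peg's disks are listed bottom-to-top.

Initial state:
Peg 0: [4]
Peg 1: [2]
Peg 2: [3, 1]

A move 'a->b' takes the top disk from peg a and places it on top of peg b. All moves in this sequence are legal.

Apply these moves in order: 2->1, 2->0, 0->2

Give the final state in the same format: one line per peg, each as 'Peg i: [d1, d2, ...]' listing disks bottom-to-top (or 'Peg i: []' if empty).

After move 1 (2->1):
Peg 0: [4]
Peg 1: [2, 1]
Peg 2: [3]

After move 2 (2->0):
Peg 0: [4, 3]
Peg 1: [2, 1]
Peg 2: []

After move 3 (0->2):
Peg 0: [4]
Peg 1: [2, 1]
Peg 2: [3]

Answer: Peg 0: [4]
Peg 1: [2, 1]
Peg 2: [3]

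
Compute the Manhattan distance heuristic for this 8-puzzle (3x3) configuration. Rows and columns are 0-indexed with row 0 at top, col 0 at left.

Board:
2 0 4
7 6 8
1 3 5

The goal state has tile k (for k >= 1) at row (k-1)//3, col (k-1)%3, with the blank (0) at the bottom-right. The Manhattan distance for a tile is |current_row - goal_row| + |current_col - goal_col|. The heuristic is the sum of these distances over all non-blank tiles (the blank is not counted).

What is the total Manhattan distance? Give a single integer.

Tile 2: at (0,0), goal (0,1), distance |0-0|+|0-1| = 1
Tile 4: at (0,2), goal (1,0), distance |0-1|+|2-0| = 3
Tile 7: at (1,0), goal (2,0), distance |1-2|+|0-0| = 1
Tile 6: at (1,1), goal (1,2), distance |1-1|+|1-2| = 1
Tile 8: at (1,2), goal (2,1), distance |1-2|+|2-1| = 2
Tile 1: at (2,0), goal (0,0), distance |2-0|+|0-0| = 2
Tile 3: at (2,1), goal (0,2), distance |2-0|+|1-2| = 3
Tile 5: at (2,2), goal (1,1), distance |2-1|+|2-1| = 2
Sum: 1 + 3 + 1 + 1 + 2 + 2 + 3 + 2 = 15

Answer: 15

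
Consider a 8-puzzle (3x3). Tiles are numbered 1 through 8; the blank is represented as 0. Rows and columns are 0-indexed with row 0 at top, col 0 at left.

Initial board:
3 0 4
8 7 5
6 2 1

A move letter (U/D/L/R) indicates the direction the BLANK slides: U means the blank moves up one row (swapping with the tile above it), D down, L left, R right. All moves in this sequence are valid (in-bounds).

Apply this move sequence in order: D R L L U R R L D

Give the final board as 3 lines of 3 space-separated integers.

After move 1 (D):
3 7 4
8 0 5
6 2 1

After move 2 (R):
3 7 4
8 5 0
6 2 1

After move 3 (L):
3 7 4
8 0 5
6 2 1

After move 4 (L):
3 7 4
0 8 5
6 2 1

After move 5 (U):
0 7 4
3 8 5
6 2 1

After move 6 (R):
7 0 4
3 8 5
6 2 1

After move 7 (R):
7 4 0
3 8 5
6 2 1

After move 8 (L):
7 0 4
3 8 5
6 2 1

After move 9 (D):
7 8 4
3 0 5
6 2 1

Answer: 7 8 4
3 0 5
6 2 1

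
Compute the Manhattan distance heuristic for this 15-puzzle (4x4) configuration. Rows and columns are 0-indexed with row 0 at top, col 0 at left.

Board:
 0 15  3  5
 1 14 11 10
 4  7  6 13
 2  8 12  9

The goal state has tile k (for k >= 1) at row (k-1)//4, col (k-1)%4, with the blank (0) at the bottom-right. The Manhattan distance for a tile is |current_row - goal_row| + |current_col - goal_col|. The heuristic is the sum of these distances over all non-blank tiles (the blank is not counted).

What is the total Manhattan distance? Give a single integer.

Tile 15: (0,1)->(3,2) = 4
Tile 3: (0,2)->(0,2) = 0
Tile 5: (0,3)->(1,0) = 4
Tile 1: (1,0)->(0,0) = 1
Tile 14: (1,1)->(3,1) = 2
Tile 11: (1,2)->(2,2) = 1
Tile 10: (1,3)->(2,1) = 3
Tile 4: (2,0)->(0,3) = 5
Tile 7: (2,1)->(1,2) = 2
Tile 6: (2,2)->(1,1) = 2
Tile 13: (2,3)->(3,0) = 4
Tile 2: (3,0)->(0,1) = 4
Tile 8: (3,1)->(1,3) = 4
Tile 12: (3,2)->(2,3) = 2
Tile 9: (3,3)->(2,0) = 4
Sum: 4 + 0 + 4 + 1 + 2 + 1 + 3 + 5 + 2 + 2 + 4 + 4 + 4 + 2 + 4 = 42

Answer: 42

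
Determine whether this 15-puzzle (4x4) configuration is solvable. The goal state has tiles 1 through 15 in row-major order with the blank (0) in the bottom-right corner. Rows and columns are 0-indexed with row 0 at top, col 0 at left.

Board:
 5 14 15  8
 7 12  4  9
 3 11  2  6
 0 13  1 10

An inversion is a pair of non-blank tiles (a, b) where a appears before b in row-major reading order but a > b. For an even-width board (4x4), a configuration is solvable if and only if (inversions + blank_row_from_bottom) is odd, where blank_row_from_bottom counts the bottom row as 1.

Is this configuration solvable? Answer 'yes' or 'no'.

Answer: yes

Derivation:
Inversions: 64
Blank is in row 3 (0-indexed from top), which is row 1 counting from the bottom (bottom = 1).
64 + 1 = 65, which is odd, so the puzzle is solvable.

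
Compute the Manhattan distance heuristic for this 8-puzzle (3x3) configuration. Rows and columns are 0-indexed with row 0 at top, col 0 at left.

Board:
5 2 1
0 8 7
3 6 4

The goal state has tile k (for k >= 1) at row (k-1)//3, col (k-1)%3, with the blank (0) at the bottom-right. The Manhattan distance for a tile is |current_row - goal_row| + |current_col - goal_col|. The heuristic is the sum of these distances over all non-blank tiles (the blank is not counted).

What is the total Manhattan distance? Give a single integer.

Answer: 17

Derivation:
Tile 5: at (0,0), goal (1,1), distance |0-1|+|0-1| = 2
Tile 2: at (0,1), goal (0,1), distance |0-0|+|1-1| = 0
Tile 1: at (0,2), goal (0,0), distance |0-0|+|2-0| = 2
Tile 8: at (1,1), goal (2,1), distance |1-2|+|1-1| = 1
Tile 7: at (1,2), goal (2,0), distance |1-2|+|2-0| = 3
Tile 3: at (2,0), goal (0,2), distance |2-0|+|0-2| = 4
Tile 6: at (2,1), goal (1,2), distance |2-1|+|1-2| = 2
Tile 4: at (2,2), goal (1,0), distance |2-1|+|2-0| = 3
Sum: 2 + 0 + 2 + 1 + 3 + 4 + 2 + 3 = 17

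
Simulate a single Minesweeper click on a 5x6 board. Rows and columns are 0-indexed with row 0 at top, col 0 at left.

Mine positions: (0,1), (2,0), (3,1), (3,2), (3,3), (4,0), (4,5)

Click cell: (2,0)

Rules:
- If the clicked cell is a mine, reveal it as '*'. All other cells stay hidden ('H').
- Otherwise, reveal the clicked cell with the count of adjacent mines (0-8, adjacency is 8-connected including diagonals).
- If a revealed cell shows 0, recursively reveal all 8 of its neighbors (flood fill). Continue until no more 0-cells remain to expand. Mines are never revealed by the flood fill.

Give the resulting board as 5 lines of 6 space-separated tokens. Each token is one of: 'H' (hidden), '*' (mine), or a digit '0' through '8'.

H H H H H H
H H H H H H
* H H H H H
H H H H H H
H H H H H H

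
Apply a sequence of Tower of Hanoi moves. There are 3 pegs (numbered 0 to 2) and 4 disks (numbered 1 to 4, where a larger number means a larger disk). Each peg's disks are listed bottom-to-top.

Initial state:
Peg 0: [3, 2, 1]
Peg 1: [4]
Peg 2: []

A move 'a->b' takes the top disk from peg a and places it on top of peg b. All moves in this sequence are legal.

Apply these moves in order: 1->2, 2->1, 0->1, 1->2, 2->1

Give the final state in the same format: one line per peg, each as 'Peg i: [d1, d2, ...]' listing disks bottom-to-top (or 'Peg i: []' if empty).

After move 1 (1->2):
Peg 0: [3, 2, 1]
Peg 1: []
Peg 2: [4]

After move 2 (2->1):
Peg 0: [3, 2, 1]
Peg 1: [4]
Peg 2: []

After move 3 (0->1):
Peg 0: [3, 2]
Peg 1: [4, 1]
Peg 2: []

After move 4 (1->2):
Peg 0: [3, 2]
Peg 1: [4]
Peg 2: [1]

After move 5 (2->1):
Peg 0: [3, 2]
Peg 1: [4, 1]
Peg 2: []

Answer: Peg 0: [3, 2]
Peg 1: [4, 1]
Peg 2: []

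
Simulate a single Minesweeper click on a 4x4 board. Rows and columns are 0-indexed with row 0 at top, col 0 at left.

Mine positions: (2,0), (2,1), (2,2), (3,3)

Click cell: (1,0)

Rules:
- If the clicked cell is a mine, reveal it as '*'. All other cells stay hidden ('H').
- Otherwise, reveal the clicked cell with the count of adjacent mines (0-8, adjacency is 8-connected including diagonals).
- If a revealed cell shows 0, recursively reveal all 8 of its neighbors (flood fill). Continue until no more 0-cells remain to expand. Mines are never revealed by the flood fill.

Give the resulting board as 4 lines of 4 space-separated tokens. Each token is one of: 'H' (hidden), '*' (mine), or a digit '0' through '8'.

H H H H
2 H H H
H H H H
H H H H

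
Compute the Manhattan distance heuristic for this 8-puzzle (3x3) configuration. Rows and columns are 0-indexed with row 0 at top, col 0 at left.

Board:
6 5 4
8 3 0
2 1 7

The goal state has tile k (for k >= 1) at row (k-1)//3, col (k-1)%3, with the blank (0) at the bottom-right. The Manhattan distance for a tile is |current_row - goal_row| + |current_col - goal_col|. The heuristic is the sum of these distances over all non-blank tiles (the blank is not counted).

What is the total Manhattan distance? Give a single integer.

Tile 6: (0,0)->(1,2) = 3
Tile 5: (0,1)->(1,1) = 1
Tile 4: (0,2)->(1,0) = 3
Tile 8: (1,0)->(2,1) = 2
Tile 3: (1,1)->(0,2) = 2
Tile 2: (2,0)->(0,1) = 3
Tile 1: (2,1)->(0,0) = 3
Tile 7: (2,2)->(2,0) = 2
Sum: 3 + 1 + 3 + 2 + 2 + 3 + 3 + 2 = 19

Answer: 19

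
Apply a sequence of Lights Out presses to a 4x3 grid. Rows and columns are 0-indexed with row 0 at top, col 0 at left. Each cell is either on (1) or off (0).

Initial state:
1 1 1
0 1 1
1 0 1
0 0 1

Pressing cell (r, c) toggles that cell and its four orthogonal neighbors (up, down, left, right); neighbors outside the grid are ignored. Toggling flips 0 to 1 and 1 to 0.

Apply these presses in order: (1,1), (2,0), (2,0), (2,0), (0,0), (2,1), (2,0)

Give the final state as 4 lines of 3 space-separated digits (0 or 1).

Answer: 0 1 1
0 1 0
0 0 0
0 1 1

Derivation:
After press 1 at (1,1):
1 0 1
1 0 0
1 1 1
0 0 1

After press 2 at (2,0):
1 0 1
0 0 0
0 0 1
1 0 1

After press 3 at (2,0):
1 0 1
1 0 0
1 1 1
0 0 1

After press 4 at (2,0):
1 0 1
0 0 0
0 0 1
1 0 1

After press 5 at (0,0):
0 1 1
1 0 0
0 0 1
1 0 1

After press 6 at (2,1):
0 1 1
1 1 0
1 1 0
1 1 1

After press 7 at (2,0):
0 1 1
0 1 0
0 0 0
0 1 1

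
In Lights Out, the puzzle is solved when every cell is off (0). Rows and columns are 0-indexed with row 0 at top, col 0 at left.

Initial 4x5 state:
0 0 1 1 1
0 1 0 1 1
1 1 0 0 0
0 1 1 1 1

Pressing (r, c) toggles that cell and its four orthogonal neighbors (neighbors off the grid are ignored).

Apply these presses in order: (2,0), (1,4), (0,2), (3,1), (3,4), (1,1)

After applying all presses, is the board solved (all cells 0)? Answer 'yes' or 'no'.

Answer: yes

Derivation:
After press 1 at (2,0):
0 0 1 1 1
1 1 0 1 1
0 0 0 0 0
1 1 1 1 1

After press 2 at (1,4):
0 0 1 1 0
1 1 0 0 0
0 0 0 0 1
1 1 1 1 1

After press 3 at (0,2):
0 1 0 0 0
1 1 1 0 0
0 0 0 0 1
1 1 1 1 1

After press 4 at (3,1):
0 1 0 0 0
1 1 1 0 0
0 1 0 0 1
0 0 0 1 1

After press 5 at (3,4):
0 1 0 0 0
1 1 1 0 0
0 1 0 0 0
0 0 0 0 0

After press 6 at (1,1):
0 0 0 0 0
0 0 0 0 0
0 0 0 0 0
0 0 0 0 0

Lights still on: 0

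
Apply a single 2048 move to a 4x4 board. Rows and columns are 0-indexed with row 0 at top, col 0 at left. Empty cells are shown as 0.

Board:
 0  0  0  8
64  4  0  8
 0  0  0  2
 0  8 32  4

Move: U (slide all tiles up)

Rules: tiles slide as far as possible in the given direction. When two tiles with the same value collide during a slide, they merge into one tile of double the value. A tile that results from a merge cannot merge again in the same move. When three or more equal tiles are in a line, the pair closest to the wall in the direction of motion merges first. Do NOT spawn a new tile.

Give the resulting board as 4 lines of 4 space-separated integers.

Answer: 64  4 32 16
 0  8  0  2
 0  0  0  4
 0  0  0  0

Derivation:
Slide up:
col 0: [0, 64, 0, 0] -> [64, 0, 0, 0]
col 1: [0, 4, 0, 8] -> [4, 8, 0, 0]
col 2: [0, 0, 0, 32] -> [32, 0, 0, 0]
col 3: [8, 8, 2, 4] -> [16, 2, 4, 0]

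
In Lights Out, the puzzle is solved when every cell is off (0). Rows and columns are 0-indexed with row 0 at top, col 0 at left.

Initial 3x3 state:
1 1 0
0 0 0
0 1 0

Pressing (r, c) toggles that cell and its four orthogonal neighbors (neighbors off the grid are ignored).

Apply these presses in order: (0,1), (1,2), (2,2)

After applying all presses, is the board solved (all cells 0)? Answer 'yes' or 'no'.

After press 1 at (0,1):
0 0 1
0 1 0
0 1 0

After press 2 at (1,2):
0 0 0
0 0 1
0 1 1

After press 3 at (2,2):
0 0 0
0 0 0
0 0 0

Lights still on: 0

Answer: yes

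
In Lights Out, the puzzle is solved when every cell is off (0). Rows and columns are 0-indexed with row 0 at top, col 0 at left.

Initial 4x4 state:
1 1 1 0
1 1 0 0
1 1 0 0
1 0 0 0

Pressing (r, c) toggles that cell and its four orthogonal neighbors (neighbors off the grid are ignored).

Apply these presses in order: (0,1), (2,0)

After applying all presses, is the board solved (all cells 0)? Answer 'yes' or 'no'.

Answer: yes

Derivation:
After press 1 at (0,1):
0 0 0 0
1 0 0 0
1 1 0 0
1 0 0 0

After press 2 at (2,0):
0 0 0 0
0 0 0 0
0 0 0 0
0 0 0 0

Lights still on: 0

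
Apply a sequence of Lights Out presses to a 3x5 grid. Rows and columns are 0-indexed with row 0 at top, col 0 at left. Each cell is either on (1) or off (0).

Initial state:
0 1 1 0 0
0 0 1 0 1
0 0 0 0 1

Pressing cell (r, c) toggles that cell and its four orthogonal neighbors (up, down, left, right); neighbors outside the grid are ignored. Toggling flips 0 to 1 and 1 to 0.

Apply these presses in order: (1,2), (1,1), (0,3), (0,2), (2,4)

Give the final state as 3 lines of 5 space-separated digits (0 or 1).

After press 1 at (1,2):
0 1 0 0 0
0 1 0 1 1
0 0 1 0 1

After press 2 at (1,1):
0 0 0 0 0
1 0 1 1 1
0 1 1 0 1

After press 3 at (0,3):
0 0 1 1 1
1 0 1 0 1
0 1 1 0 1

After press 4 at (0,2):
0 1 0 0 1
1 0 0 0 1
0 1 1 0 1

After press 5 at (2,4):
0 1 0 0 1
1 0 0 0 0
0 1 1 1 0

Answer: 0 1 0 0 1
1 0 0 0 0
0 1 1 1 0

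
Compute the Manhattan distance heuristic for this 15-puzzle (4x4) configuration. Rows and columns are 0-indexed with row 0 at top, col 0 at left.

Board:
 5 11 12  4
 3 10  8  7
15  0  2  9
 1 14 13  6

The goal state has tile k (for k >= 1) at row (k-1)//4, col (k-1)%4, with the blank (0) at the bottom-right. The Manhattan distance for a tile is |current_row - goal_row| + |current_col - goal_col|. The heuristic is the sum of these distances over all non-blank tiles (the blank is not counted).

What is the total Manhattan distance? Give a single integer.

Tile 5: at (0,0), goal (1,0), distance |0-1|+|0-0| = 1
Tile 11: at (0,1), goal (2,2), distance |0-2|+|1-2| = 3
Tile 12: at (0,2), goal (2,3), distance |0-2|+|2-3| = 3
Tile 4: at (0,3), goal (0,3), distance |0-0|+|3-3| = 0
Tile 3: at (1,0), goal (0,2), distance |1-0|+|0-2| = 3
Tile 10: at (1,1), goal (2,1), distance |1-2|+|1-1| = 1
Tile 8: at (1,2), goal (1,3), distance |1-1|+|2-3| = 1
Tile 7: at (1,3), goal (1,2), distance |1-1|+|3-2| = 1
Tile 15: at (2,0), goal (3,2), distance |2-3|+|0-2| = 3
Tile 2: at (2,2), goal (0,1), distance |2-0|+|2-1| = 3
Tile 9: at (2,3), goal (2,0), distance |2-2|+|3-0| = 3
Tile 1: at (3,0), goal (0,0), distance |3-0|+|0-0| = 3
Tile 14: at (3,1), goal (3,1), distance |3-3|+|1-1| = 0
Tile 13: at (3,2), goal (3,0), distance |3-3|+|2-0| = 2
Tile 6: at (3,3), goal (1,1), distance |3-1|+|3-1| = 4
Sum: 1 + 3 + 3 + 0 + 3 + 1 + 1 + 1 + 3 + 3 + 3 + 3 + 0 + 2 + 4 = 31

Answer: 31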